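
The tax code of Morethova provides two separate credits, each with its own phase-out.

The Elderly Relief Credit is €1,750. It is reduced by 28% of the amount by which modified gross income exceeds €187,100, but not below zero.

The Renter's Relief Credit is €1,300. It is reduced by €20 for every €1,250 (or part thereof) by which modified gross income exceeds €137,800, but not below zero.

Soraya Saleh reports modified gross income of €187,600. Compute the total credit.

€2,110

Elderly Relief Credit: 28% of the €500 excess over €187,100 is €140; credit = €1,750 − €140 = €1,610.
Renter's Relief Credit: income exceeds €137,800 by €49,800, which is 40 full-or-partial €1,250 increments; reduction = 40 × €20 = €800, leaving €500.
Total: €1,610 + €500 = €2,110.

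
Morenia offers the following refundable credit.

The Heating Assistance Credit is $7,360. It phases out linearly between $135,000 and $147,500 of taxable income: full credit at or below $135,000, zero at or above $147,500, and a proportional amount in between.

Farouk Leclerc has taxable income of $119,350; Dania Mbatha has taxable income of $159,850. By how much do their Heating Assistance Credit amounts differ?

$7,360

Farouk ($119,350): Heating Assistance Credit: $119,350 is at or below the $135,000 threshold, so the full $7,360 applies.
Dania ($159,850): Heating Assistance Credit: $159,850 is at or above $147,500, so the credit is $0.
Difference: |$7,360 − $0| = $7,360.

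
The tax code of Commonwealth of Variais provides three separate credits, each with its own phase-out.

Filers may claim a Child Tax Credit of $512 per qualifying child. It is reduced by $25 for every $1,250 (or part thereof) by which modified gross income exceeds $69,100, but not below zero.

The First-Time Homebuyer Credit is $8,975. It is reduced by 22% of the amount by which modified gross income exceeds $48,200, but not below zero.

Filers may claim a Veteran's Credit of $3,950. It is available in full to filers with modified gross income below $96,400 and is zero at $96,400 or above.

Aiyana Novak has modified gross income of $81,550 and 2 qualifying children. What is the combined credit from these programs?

Child Tax Credit: base = 2 × $512 = $1,024. income exceeds $69,100 by $12,450, which is 10 full-or-partial $1,250 increments; reduction = 10 × $25 = $250, leaving $774.
First-Time Homebuyer Credit: 22% of the $33,350 excess over $48,200 is $7,337; credit = $8,975 − $7,337 = $1,638.
Veteran's Credit: $81,550 is below the $96,400 cutoff, so the full $3,950 applies.
Total: $774 + $1,638 + $3,950 = $6,362.

$6,362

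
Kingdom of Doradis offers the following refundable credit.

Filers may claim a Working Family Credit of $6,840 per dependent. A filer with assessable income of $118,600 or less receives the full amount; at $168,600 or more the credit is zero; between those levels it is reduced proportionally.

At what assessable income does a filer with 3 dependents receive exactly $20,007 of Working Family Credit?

$119,850

Full credit = 3 × $6,840 = $20,520.
$20,007 is 20,007/20,520 of the full $20,520, so 513/20,520 of the $50,000 range has been used: income = $118,600 + $50,000 × 513/20,520 = $119,850.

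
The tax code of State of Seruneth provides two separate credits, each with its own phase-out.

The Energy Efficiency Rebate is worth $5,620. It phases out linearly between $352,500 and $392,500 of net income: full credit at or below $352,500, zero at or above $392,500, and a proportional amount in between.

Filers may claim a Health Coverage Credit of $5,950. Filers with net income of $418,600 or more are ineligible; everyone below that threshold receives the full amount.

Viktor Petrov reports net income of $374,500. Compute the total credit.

Energy Efficiency Rebate: $374,500 is $22,000 into a $40,000 phase-out range, leaving 18,000/40,000 of the credit: $5,620 × 18,000/40,000 = $2,529.
Health Coverage Credit: $374,500 is below the $418,600 cutoff, so the full $5,950 applies.
Total: $2,529 + $5,950 = $8,479.

$8,479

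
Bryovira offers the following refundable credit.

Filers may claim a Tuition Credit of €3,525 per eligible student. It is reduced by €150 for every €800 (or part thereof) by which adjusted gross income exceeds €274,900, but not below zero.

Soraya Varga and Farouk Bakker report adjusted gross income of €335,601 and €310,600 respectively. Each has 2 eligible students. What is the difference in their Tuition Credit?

€300

Soraya (€335,601): Tuition Credit: base = 2 × €3,525 = €7,050. income exceeds €274,900 by €60,701 → 76 increments × €150 = €11,400 ≥ base, so the credit is €0.
Farouk (€310,600): Tuition Credit: base = 2 × €3,525 = €7,050. income exceeds €274,900 by €35,700, which is 45 full-or-partial €800 increments; reduction = 45 × €150 = €6,750, leaving €300.
Difference: |€0 − €300| = €300.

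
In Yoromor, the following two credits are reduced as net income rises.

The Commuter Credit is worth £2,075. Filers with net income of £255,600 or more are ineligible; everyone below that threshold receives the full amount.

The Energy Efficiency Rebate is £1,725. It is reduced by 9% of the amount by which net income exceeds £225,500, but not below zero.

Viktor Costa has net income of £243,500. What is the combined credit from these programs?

£2,180

Commuter Credit: £243,500 is below the £255,600 cutoff, so the full £2,075 applies.
Energy Efficiency Rebate: 9% of the £18,000 excess over £225,500 is £1,620; credit = £1,725 − £1,620 = £105.
Total: £2,075 + £105 = £2,180.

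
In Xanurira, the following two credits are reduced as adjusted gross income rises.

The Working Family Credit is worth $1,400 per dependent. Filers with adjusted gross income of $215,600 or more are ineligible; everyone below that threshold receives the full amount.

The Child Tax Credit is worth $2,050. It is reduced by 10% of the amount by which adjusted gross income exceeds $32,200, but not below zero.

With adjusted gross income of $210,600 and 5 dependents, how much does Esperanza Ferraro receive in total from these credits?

Working Family Credit: base = 5 × $1,400 = $7,000. $210,600 is below the $215,600 cutoff, so the full $7,000 applies.
Child Tax Credit: 10% of the $178,400 excess over $32,200 is $17,840 ≥ base, so the credit is $0.
Total: $7,000 + $0 = $7,000.

$7,000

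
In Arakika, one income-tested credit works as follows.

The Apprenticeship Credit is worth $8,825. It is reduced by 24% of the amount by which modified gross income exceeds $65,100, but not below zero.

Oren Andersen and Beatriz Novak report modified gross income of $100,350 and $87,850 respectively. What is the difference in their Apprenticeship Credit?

Oren ($100,350): Apprenticeship Credit: 24% of the $35,250 excess over $65,100 is $8,460; credit = $8,825 − $8,460 = $365.
Beatriz ($87,850): Apprenticeship Credit: 24% of the $22,750 excess over $65,100 is $5,460; credit = $8,825 − $5,460 = $3,365.
Difference: |$365 − $3,365| = $3,000.

$3,000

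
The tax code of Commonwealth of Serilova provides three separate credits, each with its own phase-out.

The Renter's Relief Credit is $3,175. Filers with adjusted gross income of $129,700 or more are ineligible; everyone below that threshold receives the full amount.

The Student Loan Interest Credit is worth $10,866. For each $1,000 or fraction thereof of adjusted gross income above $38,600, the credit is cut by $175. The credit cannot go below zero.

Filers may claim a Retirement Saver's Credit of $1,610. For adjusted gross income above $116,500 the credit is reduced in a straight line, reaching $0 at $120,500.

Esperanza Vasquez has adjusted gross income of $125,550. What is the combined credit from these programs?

$3,175

Renter's Relief Credit: $125,550 is below the $129,700 cutoff, so the full $3,175 applies.
Student Loan Interest Credit: income exceeds $38,600 by $86,950 → 87 increments × $175 = $15,225 ≥ base, so the credit is $0.
Retirement Saver's Credit: $125,550 is at or above $120,500, so the credit is $0.
Total: $3,175 + $0 + $0 = $3,175.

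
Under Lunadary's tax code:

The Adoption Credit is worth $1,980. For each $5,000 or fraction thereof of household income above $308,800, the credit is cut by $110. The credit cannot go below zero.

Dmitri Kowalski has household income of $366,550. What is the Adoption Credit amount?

Adoption Credit: income exceeds $308,800 by $57,750, which is 12 full-or-partial $5,000 increments; reduction = 12 × $110 = $1,320, leaving $660.

$660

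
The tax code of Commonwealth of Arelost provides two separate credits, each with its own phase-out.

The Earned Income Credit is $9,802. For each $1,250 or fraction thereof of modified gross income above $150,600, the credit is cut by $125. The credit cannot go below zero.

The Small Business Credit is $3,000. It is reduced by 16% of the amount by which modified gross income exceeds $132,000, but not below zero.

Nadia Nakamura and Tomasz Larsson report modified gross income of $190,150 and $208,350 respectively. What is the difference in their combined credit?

Nadia ($190,150): Earned Income Credit: income exceeds $150,600 by $39,550, which is 32 full-or-partial $1,250 increments; reduction = 32 × $125 = $4,000, leaving $5,802. Small Business Credit: 16% of the $58,150 excess over $132,000 is $9,304 ≥ base, so the credit is $0. total $5,802 + $0 = $5,802
Tomasz ($208,350): Earned Income Credit: income exceeds $150,600 by $57,750, which is 47 full-or-partial $1,250 increments; reduction = 47 × $125 = $5,875, leaving $3,927. Small Business Credit: 16% of the $76,350 excess over $132,000 is $12,216 ≥ base, so the credit is $0. total $3,927 + $0 = $3,927
Difference: |$5,802 − $3,927| = $1,875.

$1,875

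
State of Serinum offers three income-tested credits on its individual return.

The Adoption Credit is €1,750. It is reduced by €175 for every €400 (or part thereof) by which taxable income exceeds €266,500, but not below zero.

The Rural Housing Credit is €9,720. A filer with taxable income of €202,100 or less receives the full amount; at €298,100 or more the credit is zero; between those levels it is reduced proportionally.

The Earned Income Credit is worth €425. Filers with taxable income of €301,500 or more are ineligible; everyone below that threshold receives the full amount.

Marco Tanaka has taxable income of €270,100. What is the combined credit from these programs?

€3,435

Adoption Credit: income exceeds €266,500 by €3,600, which is 9 full-or-partial €400 increments; reduction = 9 × €175 = €1,575, leaving €175.
Rural Housing Credit: €270,100 is €68,000 into a €96,000 phase-out range, leaving 28,000/96,000 of the credit: €9,720 × 28,000/96,000 = €2,835.
Earned Income Credit: €270,100 is below the €301,500 cutoff, so the full €425 applies.
Total: €175 + €2,835 + €425 = €3,435.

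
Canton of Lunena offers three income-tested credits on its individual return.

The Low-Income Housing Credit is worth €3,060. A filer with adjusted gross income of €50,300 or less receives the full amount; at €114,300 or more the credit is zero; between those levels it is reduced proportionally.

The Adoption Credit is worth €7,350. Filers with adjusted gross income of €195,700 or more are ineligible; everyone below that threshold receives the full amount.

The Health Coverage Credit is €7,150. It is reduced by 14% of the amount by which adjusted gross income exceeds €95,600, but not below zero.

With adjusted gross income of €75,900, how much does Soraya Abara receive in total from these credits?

€16,336

Low-Income Housing Credit: €75,900 is €25,600 into a €64,000 phase-out range, leaving 38,400/64,000 of the credit: €3,060 × 38,400/64,000 = €1,836.
Adoption Credit: €75,900 is below the €195,700 cutoff, so the full €7,350 applies.
Health Coverage Credit: €75,900 is at or below the €95,600 threshold, so the full €7,150 applies.
Total: €1,836 + €7,350 + €7,150 = €16,336.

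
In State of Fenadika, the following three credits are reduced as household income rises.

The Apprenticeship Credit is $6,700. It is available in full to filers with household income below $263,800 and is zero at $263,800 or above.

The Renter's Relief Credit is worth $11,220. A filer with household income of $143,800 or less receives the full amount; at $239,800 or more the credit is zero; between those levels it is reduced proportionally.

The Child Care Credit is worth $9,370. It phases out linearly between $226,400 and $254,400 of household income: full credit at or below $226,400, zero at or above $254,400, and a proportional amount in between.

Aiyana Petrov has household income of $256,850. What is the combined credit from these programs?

Apprenticeship Credit: $256,850 is below the $263,800 cutoff, so the full $6,700 applies.
Renter's Relief Credit: $256,850 is at or above $239,800, so the credit is $0.
Child Care Credit: $256,850 is at or above $254,400, so the credit is $0.
Total: $6,700 + $0 + $0 = $6,700.

$6,700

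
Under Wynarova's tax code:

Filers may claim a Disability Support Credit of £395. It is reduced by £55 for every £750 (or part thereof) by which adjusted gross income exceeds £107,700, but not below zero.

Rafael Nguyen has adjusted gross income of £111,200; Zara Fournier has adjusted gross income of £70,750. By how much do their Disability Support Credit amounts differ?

Rafael (£111,200): Disability Support Credit: income exceeds £107,700 by £3,500, which is 5 full-or-partial £750 increments; reduction = 5 × £55 = £275, leaving £120.
Zara (£70,750): Disability Support Credit: £70,750 is at or below the £107,700 threshold, so the full £395 applies.
Difference: |£120 − £395| = £275.

£275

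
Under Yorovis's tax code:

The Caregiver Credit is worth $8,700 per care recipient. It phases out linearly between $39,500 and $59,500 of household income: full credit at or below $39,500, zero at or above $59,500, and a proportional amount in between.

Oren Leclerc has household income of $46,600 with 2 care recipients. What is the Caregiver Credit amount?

$11,223

Caregiver Credit: base = 2 × $8,700 = $17,400. $46,600 is $7,100 into a $20,000 phase-out range, leaving 12,900/20,000 of the credit: $17,400 × 12,900/20,000 = $11,223.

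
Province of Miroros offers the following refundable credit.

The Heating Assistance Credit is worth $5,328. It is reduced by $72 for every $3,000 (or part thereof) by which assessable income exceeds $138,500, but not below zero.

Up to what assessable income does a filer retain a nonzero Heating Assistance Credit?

After 73 increments the reduction is 73 × $72 = $5,256, leaving $72; one more increment wipes it out. Increment 73 ends at excess 73 × $3,000 = $219,000, so the highest qualifying income is $138,500 + $219,000 = $357,500.

$357,500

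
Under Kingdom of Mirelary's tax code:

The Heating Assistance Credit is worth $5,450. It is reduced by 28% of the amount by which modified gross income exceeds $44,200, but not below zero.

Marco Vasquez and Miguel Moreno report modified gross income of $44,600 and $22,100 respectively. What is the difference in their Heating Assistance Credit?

Marco ($44,600): Heating Assistance Credit: 28% of the $400 excess over $44,200 is $112; credit = $5,450 − $112 = $5,338.
Miguel ($22,100): Heating Assistance Credit: $22,100 is at or below the $44,200 threshold, so the full $5,450 applies.
Difference: |$5,338 − $5,450| = $112.

$112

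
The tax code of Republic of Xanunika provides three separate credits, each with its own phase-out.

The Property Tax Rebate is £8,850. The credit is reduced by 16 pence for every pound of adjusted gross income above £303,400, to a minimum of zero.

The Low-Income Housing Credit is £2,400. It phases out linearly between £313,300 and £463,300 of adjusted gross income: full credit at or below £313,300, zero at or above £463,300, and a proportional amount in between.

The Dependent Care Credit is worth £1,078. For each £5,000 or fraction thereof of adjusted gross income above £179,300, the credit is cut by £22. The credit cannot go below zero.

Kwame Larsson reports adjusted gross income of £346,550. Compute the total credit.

Property Tax Rebate: 16% of the £43,150 excess over £303,400 is £6,904; credit = £8,850 − £6,904 = £1,946.
Low-Income Housing Credit: £346,550 is £33,250 into a £150,000 phase-out range, leaving 116,750/150,000 of the credit: £2,400 × 116,750/150,000 = £1,868.
Dependent Care Credit: income exceeds £179,300 by £167,250, which is 34 full-or-partial £5,000 increments; reduction = 34 × £22 = £748, leaving £330.
Total: £1,946 + £1,868 + £330 = £4,144.

£4,144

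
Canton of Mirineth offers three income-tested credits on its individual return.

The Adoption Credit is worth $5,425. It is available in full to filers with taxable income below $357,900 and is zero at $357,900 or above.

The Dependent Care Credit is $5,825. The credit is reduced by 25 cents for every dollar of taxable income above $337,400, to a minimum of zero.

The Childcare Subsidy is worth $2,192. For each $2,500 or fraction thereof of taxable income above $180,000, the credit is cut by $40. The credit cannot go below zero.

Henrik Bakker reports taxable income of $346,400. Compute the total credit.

$9,000

Adoption Credit: $346,400 is below the $357,900 cutoff, so the full $5,425 applies.
Dependent Care Credit: 25% of the $9,000 excess over $337,400 is $2,250; credit = $5,825 − $2,250 = $3,575.
Childcare Subsidy: income exceeds $180,000 by $166,400 → 67 increments × $40 = $2,680 ≥ base, so the credit is $0.
Total: $5,425 + $3,575 + $0 = $9,000.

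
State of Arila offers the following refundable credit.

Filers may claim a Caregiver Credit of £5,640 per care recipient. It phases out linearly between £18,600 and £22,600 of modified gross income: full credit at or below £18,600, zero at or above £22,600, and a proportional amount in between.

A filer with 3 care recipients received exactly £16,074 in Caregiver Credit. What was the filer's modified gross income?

Full credit = 3 × £5,640 = £16,920.
£16,074 is 16,074/16,920 of the full £16,920, so 846/16,920 of the £4,000 range has been used: income = £18,600 + £4,000 × 846/16,920 = £18,800.

£18,800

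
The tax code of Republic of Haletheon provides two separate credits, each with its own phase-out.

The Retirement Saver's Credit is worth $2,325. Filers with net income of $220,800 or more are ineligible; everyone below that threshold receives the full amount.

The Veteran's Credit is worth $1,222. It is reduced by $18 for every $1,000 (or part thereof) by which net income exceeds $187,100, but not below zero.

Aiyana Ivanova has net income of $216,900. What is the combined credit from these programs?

$3,007

Retirement Saver's Credit: $216,900 is below the $220,800 cutoff, so the full $2,325 applies.
Veteran's Credit: income exceeds $187,100 by $29,800, which is 30 full-or-partial $1,000 increments; reduction = 30 × $18 = $540, leaving $682.
Total: $2,325 + $682 = $3,007.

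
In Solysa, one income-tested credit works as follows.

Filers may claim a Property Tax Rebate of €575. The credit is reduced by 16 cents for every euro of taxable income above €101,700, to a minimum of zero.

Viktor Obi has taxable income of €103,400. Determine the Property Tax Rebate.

Property Tax Rebate: 16% of the €1,700 excess over €101,700 is €272; credit = €575 − €272 = €303.

€303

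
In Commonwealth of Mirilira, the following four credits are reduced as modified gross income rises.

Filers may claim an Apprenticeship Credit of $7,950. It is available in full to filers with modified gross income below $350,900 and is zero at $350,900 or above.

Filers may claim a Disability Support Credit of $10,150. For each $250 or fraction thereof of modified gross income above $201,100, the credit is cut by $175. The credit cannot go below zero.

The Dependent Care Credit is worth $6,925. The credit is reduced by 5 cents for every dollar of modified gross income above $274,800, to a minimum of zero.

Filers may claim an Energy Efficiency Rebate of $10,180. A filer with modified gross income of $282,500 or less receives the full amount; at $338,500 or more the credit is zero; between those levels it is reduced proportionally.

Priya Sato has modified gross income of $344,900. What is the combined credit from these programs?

$11,370

Apprenticeship Credit: $344,900 is below the $350,900 cutoff, so the full $7,950 applies.
Disability Support Credit: income exceeds $201,100 by $143,800 → 576 increments × $175 = $100,800 ≥ base, so the credit is $0.
Dependent Care Credit: 5% of the $70,100 excess over $274,800 is $3,505; credit = $6,925 − $3,505 = $3,420.
Energy Efficiency Rebate: $344,900 is at or above $338,500, so the credit is $0.
Total: $7,950 + $0 + $3,420 + $0 = $11,370.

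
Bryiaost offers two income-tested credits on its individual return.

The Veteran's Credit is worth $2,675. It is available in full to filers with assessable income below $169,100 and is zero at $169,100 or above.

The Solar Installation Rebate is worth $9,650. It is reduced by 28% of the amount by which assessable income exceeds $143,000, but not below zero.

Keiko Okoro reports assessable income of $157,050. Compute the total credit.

$8,391

Veteran's Credit: $157,050 is below the $169,100 cutoff, so the full $2,675 applies.
Solar Installation Rebate: 28% of the $14,050 excess over $143,000 is $3,934; credit = $9,650 − $3,934 = $5,716.
Total: $2,675 + $5,716 = $8,391.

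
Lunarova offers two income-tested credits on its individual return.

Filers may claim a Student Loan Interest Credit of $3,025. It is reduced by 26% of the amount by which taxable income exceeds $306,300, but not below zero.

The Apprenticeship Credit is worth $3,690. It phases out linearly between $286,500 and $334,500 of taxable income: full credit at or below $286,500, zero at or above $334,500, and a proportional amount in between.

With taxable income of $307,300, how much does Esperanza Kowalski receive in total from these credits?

Student Loan Interest Credit: 26% of the $1,000 excess over $306,300 is $260; credit = $3,025 − $260 = $2,765.
Apprenticeship Credit: $307,300 is $20,800 into a $48,000 phase-out range, leaving 27,200/48,000 of the credit: $3,690 × 27,200/48,000 = $2,091.
Total: $2,765 + $2,091 = $4,856.

$4,856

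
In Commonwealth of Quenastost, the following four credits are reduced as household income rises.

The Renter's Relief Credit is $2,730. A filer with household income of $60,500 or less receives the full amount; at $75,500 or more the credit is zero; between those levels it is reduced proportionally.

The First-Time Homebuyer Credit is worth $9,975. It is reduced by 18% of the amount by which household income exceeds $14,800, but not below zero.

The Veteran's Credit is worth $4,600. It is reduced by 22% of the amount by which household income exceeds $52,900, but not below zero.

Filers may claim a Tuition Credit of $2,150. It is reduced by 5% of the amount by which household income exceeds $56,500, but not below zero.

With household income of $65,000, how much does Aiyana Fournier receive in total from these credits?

$6,513

Renter's Relief Credit: $65,000 is $4,500 into a $15,000 phase-out range, leaving 10,500/15,000 of the credit: $2,730 × 10,500/15,000 = $1,911.
First-Time Homebuyer Credit: 18% of the $50,200 excess over $14,800 is $9,036; credit = $9,975 − $9,036 = $939.
Veteran's Credit: 22% of the $12,100 excess over $52,900 is $2,662; credit = $4,600 − $2,662 = $1,938.
Tuition Credit: 5% of the $8,500 excess over $56,500 is $425; credit = $2,150 − $425 = $1,725.
Total: $1,911 + $939 + $1,938 + $1,725 = $6,513.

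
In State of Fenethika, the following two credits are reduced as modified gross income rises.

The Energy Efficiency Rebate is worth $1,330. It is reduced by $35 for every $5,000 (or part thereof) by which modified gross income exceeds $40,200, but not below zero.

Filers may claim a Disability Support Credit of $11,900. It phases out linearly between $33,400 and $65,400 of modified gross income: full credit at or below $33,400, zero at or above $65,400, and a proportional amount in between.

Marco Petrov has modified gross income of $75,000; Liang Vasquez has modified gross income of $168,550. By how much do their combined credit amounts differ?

Marco ($75,000): Energy Efficiency Rebate: income exceeds $40,200 by $34,800, which is 7 full-or-partial $5,000 increments; reduction = 7 × $35 = $245, leaving $1,085. Disability Support Credit: $75,000 is at or above $65,400, so the credit is $0. total $1,085 + $0 = $1,085
Liang ($168,550): Energy Efficiency Rebate: income exceeds $40,200 by $128,350, which is 26 full-or-partial $5,000 increments; reduction = 26 × $35 = $910, leaving $420. Disability Support Credit: $168,550 is at or above $65,400, so the credit is $0. total $420 + $0 = $420
Difference: |$1,085 − $420| = $665.

$665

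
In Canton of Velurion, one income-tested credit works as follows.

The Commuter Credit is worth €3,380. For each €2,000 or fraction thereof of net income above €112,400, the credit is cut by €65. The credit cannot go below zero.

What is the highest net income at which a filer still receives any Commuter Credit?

After 51 increments the reduction is 51 × €65 = €3,315, leaving €65; one more increment wipes it out. Increment 51 ends at excess 51 × €2,000 = €102,000, so the highest qualifying income is €112,400 + €102,000 = €214,400.

€214,400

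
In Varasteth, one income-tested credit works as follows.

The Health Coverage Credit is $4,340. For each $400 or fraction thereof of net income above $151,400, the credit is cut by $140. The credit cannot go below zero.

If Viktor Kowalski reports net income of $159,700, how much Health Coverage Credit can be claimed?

$1,400

Health Coverage Credit: income exceeds $151,400 by $8,300, which is 21 full-or-partial $400 increments; reduction = 21 × $140 = $2,940, leaving $1,400.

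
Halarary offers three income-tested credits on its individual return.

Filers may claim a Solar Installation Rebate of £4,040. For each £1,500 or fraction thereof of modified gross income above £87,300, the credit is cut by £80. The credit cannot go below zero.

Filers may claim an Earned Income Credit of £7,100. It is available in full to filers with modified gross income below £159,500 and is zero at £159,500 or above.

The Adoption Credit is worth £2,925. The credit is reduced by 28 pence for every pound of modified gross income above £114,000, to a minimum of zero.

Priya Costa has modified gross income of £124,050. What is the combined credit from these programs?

£9,251

Solar Installation Rebate: income exceeds £87,300 by £36,750, which is 25 full-or-partial £1,500 increments; reduction = 25 × £80 = £2,000, leaving £2,040.
Earned Income Credit: £124,050 is below the £159,500 cutoff, so the full £7,100 applies.
Adoption Credit: 28% of the £10,050 excess over £114,000 is £2,814; credit = £2,925 − £2,814 = £111.
Total: £2,040 + £7,100 + £111 = £9,251.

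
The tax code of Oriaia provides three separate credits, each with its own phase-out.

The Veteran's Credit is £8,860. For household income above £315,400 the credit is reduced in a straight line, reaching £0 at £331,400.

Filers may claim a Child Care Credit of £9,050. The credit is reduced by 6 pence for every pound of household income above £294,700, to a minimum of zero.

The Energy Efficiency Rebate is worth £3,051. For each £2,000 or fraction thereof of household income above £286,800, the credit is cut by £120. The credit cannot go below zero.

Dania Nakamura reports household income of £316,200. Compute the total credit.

Veteran's Credit: £316,200 is £800 into a £16,000 phase-out range, leaving 15,200/16,000 of the credit: £8,860 × 15,200/16,000 = £8,417.
Child Care Credit: 6% of the £21,500 excess over £294,700 is £1,290; credit = £9,050 − £1,290 = £7,760.
Energy Efficiency Rebate: income exceeds £286,800 by £29,400, which is 15 full-or-partial £2,000 increments; reduction = 15 × £120 = £1,800, leaving £1,251.
Total: £8,417 + £7,760 + £1,251 = £17,428.

£17,428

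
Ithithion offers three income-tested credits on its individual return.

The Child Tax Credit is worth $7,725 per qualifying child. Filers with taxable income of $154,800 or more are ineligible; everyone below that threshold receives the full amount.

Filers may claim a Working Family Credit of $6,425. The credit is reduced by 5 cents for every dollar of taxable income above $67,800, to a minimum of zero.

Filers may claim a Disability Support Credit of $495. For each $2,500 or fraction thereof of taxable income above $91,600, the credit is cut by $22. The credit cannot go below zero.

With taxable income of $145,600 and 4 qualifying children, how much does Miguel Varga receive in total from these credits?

$33,446

Child Tax Credit: base = 4 × $7,725 = $30,900. $145,600 is below the $154,800 cutoff, so the full $30,900 applies.
Working Family Credit: 5% of the $77,800 excess over $67,800 is $3,890; credit = $6,425 − $3,890 = $2,535.
Disability Support Credit: income exceeds $91,600 by $54,000, which is 22 full-or-partial $2,500 increments; reduction = 22 × $22 = $484, leaving $11.
Total: $30,900 + $2,535 + $11 = $33,446.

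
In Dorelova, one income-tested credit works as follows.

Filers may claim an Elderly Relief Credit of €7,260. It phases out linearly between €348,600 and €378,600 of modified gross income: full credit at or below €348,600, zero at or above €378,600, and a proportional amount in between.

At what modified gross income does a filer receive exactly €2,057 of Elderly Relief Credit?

€370,100

€2,057 is 2,057/7,260 of the full €7,260, so 5,203/7,260 of the €30,000 range has been used: income = €348,600 + €30,000 × 5,203/7,260 = €370,100.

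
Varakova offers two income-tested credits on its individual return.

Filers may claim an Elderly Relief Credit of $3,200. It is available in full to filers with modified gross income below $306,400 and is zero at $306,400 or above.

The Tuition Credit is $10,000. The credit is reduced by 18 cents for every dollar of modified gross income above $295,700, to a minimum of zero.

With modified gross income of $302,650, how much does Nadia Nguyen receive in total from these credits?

Elderly Relief Credit: $302,650 is below the $306,400 cutoff, so the full $3,200 applies.
Tuition Credit: 18% of the $6,950 excess over $295,700 is $1,251; credit = $10,000 − $1,251 = $8,749.
Total: $3,200 + $8,749 = $11,949.

$11,949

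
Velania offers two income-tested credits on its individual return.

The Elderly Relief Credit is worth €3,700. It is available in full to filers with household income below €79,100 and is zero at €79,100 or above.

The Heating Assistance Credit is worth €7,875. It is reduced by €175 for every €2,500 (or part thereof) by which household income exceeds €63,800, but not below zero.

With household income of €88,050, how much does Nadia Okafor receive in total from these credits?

Elderly Relief Credit: €88,050 meets or exceeds the €79,100 cutoff, so the credit is €0.
Heating Assistance Credit: income exceeds €63,800 by €24,250, which is 10 full-or-partial €2,500 increments; reduction = 10 × €175 = €1,750, leaving €6,125.
Total: €0 + €6,125 = €6,125.

€6,125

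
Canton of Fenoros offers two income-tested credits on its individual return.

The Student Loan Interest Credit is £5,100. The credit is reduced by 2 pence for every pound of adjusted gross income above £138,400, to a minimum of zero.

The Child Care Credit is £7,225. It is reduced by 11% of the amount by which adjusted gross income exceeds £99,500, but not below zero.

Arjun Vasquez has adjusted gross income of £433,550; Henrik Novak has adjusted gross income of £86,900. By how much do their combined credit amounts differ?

Arjun (£433,550): Student Loan Interest Credit: 2% of the £295,150 excess over £138,400 is £5,903 ≥ base, so the credit is £0. Child Care Credit: 11% of the £334,050 excess over £99,500 is £36,745.50 ≥ base, so the credit is £0. total £0 + £0 = £0
Henrik (£86,900): Student Loan Interest Credit: £86,900 is at or below the £138,400 threshold, so the full £5,100 applies. Child Care Credit: £86,900 is at or below the £99,500 threshold, so the full £7,225 applies. total £5,100 + £7,225 = £12,325
Difference: |£0 − £12,325| = £12,325.

£12,325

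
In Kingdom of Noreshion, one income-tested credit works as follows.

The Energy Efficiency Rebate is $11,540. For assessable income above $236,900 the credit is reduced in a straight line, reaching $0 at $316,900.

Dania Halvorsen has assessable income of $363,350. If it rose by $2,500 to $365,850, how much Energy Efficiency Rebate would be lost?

$0

At $363,350 — $363,350 is at or above $316,900, so the credit is $0.
At $365,850 — $365,850 is at or above $316,900, so the credit is $0.
Lost: $0 − $0 = $0.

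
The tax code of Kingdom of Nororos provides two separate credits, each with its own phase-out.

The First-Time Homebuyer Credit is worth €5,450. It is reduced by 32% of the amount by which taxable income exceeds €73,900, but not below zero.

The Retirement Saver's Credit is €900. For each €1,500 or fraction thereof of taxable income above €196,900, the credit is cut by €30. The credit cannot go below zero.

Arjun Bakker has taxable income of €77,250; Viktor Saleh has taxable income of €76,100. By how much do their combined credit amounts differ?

Arjun (€77,250): First-Time Homebuyer Credit: 32% of the €3,350 excess over €73,900 is €1,072; credit = €5,450 − €1,072 = €4,378. Retirement Saver's Credit: €77,250 is at or below the €196,900 threshold, so the full €900 applies. total €4,378 + €900 = €5,278
Viktor (€76,100): First-Time Homebuyer Credit: 32% of the €2,200 excess over €73,900 is €704; credit = €5,450 − €704 = €4,746. Retirement Saver's Credit: €76,100 is at or below the €196,900 threshold, so the full €900 applies. total €4,746 + €900 = €5,646
Difference: |€5,278 − €5,646| = €368.

€368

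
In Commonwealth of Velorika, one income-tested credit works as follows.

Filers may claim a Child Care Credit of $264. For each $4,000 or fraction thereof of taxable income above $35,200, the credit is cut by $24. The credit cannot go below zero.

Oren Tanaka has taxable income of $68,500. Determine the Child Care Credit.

Child Care Credit: income exceeds $35,200 by $33,300, which is 9 full-or-partial $4,000 increments; reduction = 9 × $24 = $216, leaving $48.

$48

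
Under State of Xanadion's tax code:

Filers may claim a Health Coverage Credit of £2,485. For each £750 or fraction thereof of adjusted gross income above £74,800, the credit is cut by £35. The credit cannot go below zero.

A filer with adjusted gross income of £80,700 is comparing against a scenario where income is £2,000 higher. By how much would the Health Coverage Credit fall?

At £80,700 — income exceeds £74,800 by £5,900, which is 8 full-or-partial £750 increments; reduction = 8 × £35 = £280, leaving £2,205.
At £82,700 — income exceeds £74,800 by £7,900, which is 11 full-or-partial £750 increments; reduction = 11 × £35 = £385, leaving £2,100.
Lost: £2,205 − £2,100 = £105.

£105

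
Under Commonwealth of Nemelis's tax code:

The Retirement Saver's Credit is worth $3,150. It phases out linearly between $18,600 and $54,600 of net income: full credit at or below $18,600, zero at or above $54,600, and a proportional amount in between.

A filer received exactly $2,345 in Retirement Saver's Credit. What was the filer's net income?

$2,345 is 2,345/3,150 of the full $3,150, so 805/3,150 of the $36,000 range has been used: income = $18,600 + $36,000 × 805/3,150 = $27,800.

$27,800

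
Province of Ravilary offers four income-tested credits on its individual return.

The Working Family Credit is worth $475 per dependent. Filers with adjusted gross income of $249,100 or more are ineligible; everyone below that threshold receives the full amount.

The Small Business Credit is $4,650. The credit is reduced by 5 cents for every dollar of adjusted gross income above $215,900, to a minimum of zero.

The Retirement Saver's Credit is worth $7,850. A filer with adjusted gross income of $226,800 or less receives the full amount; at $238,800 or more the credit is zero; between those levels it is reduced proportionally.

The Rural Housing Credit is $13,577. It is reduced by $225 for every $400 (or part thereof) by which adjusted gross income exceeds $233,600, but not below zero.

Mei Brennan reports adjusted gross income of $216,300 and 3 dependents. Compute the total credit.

Working Family Credit: base = 3 × $475 = $1,425. $216,300 is below the $249,100 cutoff, so the full $1,425 applies.
Small Business Credit: 5% of the $400 excess over $215,900 is $20; credit = $4,650 − $20 = $4,630.
Retirement Saver's Credit: $216,300 is at or below the $226,800 threshold, so the full $7,850 applies.
Rural Housing Credit: $216,300 is at or below the $233,600 threshold, so the full $13,577 applies.
Total: $1,425 + $4,630 + $7,850 + $13,577 = $27,482.

$27,482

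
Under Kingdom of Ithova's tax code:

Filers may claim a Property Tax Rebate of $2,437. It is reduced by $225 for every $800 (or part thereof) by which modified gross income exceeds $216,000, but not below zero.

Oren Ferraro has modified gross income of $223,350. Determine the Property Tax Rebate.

$187

Property Tax Rebate: income exceeds $216,000 by $7,350, which is 10 full-or-partial $800 increments; reduction = 10 × $225 = $2,250, leaving $187.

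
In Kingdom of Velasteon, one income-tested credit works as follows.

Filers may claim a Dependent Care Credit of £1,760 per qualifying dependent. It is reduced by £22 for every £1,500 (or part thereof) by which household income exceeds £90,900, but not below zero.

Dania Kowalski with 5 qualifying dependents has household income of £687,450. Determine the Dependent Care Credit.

£44

Dependent Care Credit: base = 5 × £1,760 = £8,800. income exceeds £90,900 by £596,550, which is 398 full-or-partial £1,500 increments; reduction = 398 × £22 = £8,756, leaving £44.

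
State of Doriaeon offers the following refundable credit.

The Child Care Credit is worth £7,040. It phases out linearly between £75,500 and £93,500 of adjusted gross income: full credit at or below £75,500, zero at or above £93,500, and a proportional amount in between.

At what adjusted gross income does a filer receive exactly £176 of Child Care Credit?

£176 is 176/7,040 of the full £7,040, so 6,864/7,040 of the £18,000 range has been used: income = £75,500 + £18,000 × 6,864/7,040 = £93,050.

£93,050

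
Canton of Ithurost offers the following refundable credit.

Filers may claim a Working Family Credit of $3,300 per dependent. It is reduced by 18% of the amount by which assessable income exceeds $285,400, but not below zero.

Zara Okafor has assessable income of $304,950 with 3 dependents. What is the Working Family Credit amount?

Working Family Credit: base = 3 × $3,300 = $9,900. 18% of the $19,550 excess over $285,400 is $3,519; credit = $9,900 − $3,519 = $6,381.

$6,381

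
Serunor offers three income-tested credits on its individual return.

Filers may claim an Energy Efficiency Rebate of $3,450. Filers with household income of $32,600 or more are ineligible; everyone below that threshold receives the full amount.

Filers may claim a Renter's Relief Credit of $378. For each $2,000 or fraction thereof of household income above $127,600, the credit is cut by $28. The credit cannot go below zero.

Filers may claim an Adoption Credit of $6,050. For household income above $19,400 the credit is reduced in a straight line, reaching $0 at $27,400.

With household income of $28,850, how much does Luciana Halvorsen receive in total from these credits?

Energy Efficiency Rebate: $28,850 is below the $32,600 cutoff, so the full $3,450 applies.
Renter's Relief Credit: $28,850 is at or below the $127,600 threshold, so the full $378 applies.
Adoption Credit: $28,850 is at or above $27,400, so the credit is $0.
Total: $3,450 + $378 + $0 = $3,828.

$3,828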